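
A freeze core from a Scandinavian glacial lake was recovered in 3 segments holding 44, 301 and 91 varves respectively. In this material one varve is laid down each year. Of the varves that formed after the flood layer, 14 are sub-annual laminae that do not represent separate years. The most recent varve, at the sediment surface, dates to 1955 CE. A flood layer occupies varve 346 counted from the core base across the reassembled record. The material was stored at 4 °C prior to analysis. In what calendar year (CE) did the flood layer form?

Total varves = 44 + 301 + 91 = 436.
436 − 346 = 90 varves lie beyond the flood layer toward the sediment surface.
Excluding 14 false varves: 90 − 14 = 76.
The varve at the sediment surface is 1955 CE, so the flood layer dates to 1955 − 76 = 1879 CE.

1879 CE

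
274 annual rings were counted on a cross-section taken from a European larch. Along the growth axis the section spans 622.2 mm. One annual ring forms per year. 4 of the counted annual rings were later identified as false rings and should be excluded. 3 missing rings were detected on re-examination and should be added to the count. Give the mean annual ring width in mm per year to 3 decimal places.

Adjusted count: 274 − 4 + 3 = 273 annual rings.
Extension rate ≈ 622.2 / 273 = 2.279 mm per year.

2.279 mm per year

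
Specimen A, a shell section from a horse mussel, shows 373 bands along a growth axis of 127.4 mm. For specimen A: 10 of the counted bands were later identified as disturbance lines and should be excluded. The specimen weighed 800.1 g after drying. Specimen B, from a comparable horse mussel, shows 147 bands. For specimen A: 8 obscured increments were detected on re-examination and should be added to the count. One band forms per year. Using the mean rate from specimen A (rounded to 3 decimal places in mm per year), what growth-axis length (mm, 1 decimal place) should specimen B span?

Specimen A: true band count = 373 − 10 + 8 = 371.
A: Mean rate = 127.4 mm / 371 years ≈ 0.343 mm per year.
Length of B = 0.343 × 147 = 50.4 mm.

50.4 mm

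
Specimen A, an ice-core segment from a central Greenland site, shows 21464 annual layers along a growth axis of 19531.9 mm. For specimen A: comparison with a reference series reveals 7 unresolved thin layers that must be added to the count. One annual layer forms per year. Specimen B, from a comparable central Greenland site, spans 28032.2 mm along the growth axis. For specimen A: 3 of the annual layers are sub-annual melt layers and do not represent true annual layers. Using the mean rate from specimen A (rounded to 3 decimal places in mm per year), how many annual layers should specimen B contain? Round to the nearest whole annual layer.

30805 annual layers

Specimen A: true annual layer count = 21464 − 3 + 7 = 21468.
A: Extension rate ≈ 19531.9 / 21468 = 0.910 mm/year.
For B, 28032.2 / 0.910 = 30804.62 years ≈ 30805 annual layers.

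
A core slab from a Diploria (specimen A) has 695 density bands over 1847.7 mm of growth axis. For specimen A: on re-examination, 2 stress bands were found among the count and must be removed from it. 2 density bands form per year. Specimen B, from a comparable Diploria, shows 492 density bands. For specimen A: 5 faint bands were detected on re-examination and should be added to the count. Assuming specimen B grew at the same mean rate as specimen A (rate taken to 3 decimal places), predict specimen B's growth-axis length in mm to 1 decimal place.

1302.3 mm

Specimen A: adjusted count: 695 − 2 + 5 = 698 density bands.
Specimen A: dividing by 2 density bands per year: 698 / 2 = 349 years.
A: Extension rate ≈ 1847.7 / 349 = 5.294 mm/year.
Specimen B: dividing by 2 density bands per year: 492 / 2 = 246 years. For B, 5.294 mm/year × 246 years = 1302.3 mm.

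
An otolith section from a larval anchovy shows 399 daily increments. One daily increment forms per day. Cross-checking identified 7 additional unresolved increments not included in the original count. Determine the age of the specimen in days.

True daily increment count = 399 + 7 = 406.
At one daily increment per day, that is 406 days.

406 days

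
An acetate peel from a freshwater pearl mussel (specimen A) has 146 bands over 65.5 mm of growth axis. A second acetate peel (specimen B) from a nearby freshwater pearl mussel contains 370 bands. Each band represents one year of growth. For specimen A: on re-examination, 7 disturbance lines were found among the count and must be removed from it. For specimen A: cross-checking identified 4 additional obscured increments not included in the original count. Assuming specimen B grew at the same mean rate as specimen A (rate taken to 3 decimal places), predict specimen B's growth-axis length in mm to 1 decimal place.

Specimen A: correcting the raw count gives 146 − 7 + 4 = 143 true bands.
A: Mean rate = 65.5 mm / 143 years ≈ 0.458 mm/year.
B's length ≈ 0.458 × 370 = 169.5 mm.

169.5 mm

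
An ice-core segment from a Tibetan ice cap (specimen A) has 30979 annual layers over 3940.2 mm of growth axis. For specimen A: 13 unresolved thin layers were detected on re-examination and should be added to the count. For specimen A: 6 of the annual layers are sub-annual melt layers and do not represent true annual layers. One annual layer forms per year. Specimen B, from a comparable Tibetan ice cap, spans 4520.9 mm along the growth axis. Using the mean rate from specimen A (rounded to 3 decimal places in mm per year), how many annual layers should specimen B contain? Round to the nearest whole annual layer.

35598 annual layers

Specimen A: adjusted count: 30979 − 6 + 13 = 30986 annual layers.
A: Mean rate = 3940.2 mm / 30986 years ≈ 0.127 mm per year.
Specimen B: 4520.9 mm / 0.127 mm per year = 35597.64 years ≈ 35598 annual layers.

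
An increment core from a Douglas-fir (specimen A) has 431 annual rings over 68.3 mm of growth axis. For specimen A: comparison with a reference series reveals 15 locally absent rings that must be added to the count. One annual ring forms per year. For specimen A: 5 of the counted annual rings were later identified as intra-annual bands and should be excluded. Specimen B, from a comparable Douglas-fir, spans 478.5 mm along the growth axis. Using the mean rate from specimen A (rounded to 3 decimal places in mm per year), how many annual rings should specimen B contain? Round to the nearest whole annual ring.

3087 annual rings

Specimen A: adjusted count: 431 − 5 + 15 = 441 annual rings.
A: Extension rate ≈ 68.3 / 441 = 0.155 mm/yr.
Specimen B: 478.5 mm / 0.155 mm per year = 3087.10 years ≈ 3087 annual rings.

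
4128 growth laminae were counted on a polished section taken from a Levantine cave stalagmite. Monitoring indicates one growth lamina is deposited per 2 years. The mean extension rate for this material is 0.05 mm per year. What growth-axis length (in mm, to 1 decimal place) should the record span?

Multiplying by 2 years per growth lamina: 4128 × 2 = 8256 years.
Length ≈ 0.05 × 8256 = 412.8 mm.

412.8 mm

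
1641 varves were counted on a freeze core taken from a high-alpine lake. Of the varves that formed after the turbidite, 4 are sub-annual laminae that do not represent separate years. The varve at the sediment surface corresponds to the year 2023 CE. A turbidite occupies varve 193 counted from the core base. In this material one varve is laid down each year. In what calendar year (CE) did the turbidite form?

579 CE

1641 − 193 = 1448 varves lie beyond the turbidite toward the sediment surface.
1448 − 4 false = 1444 true varves after the turbidite.
Counting back 1444 years from 2023 CE places the turbidite in 2023 − 1444 = 579 CE.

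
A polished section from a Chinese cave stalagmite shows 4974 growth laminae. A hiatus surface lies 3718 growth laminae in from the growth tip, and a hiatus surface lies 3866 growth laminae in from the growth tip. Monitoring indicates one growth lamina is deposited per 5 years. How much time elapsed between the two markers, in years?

740 yr

3866 − 3718 = 148 growth laminae lie between the two events.
Multiplying by 5 years per growth lamina: 148 × 5 = 740 years.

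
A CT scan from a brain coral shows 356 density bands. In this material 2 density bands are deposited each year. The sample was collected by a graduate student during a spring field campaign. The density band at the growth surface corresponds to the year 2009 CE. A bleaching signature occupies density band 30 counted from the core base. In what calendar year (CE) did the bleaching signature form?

The bleaching signature sits at density band 30 from the core base, so 356 − 30 = 326 density bands formed after it.
With 2 density bands per year, 326 / 2 = 163 years.
Counting back 163 years from 2009 CE places the bleaching signature in 2009 − 163 = 1846 CE.

1846 CE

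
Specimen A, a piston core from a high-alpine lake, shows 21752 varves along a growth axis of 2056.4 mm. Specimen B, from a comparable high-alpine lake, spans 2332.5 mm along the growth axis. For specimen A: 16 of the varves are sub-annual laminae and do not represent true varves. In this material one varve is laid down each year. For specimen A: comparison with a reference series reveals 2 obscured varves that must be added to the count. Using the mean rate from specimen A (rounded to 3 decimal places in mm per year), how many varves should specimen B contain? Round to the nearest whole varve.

Specimen A: adjusted count: 21752 − 16 + 2 = 21738 varves.
A: Mean rate = 2056.4 mm / 21738 years ≈ 0.095 mm per year.
Specimen B: 2332.5 mm / 0.095 mm per year = 24552.63 years ≈ 24553 varves.

24553 varves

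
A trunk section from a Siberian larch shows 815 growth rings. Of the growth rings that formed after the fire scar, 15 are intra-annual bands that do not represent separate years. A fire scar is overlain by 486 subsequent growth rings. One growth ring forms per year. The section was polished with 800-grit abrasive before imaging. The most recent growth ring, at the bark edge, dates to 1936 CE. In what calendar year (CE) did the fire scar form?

486 growth rings formed after the fire scar.
Removing the 15 false growth rings leaves 486 − 15 = 471 true growth rings beyond the fire scar.
Counting back 471 years from 1936 CE places the fire scar in 1936 − 471 = 1465 CE.

1465 CE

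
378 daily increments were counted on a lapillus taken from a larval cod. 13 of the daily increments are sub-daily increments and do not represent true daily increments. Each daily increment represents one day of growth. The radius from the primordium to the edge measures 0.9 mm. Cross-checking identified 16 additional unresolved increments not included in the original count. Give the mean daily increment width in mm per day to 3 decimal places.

0.002 mm per day

After corrections the count is 378 − 13 + 16 = 381 daily increments.
0.9 mm over 381 days gives 0.9 / 381 ≈ 0.002 mm per day.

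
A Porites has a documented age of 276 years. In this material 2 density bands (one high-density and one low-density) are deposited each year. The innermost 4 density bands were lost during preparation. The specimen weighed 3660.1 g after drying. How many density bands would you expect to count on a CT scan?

Expected density bands: 276 × 2 = 552.
Subtracting the 4 density bands not captured gives 552 − 4 = 548 density bands in the record.

548 density bands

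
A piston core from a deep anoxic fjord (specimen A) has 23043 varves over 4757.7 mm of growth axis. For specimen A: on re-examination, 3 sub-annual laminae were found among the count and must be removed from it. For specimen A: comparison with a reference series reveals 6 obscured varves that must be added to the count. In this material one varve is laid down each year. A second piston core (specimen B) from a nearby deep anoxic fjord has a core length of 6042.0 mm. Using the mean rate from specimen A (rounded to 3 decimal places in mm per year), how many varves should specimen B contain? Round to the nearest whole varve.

29330 varves

Specimen A: adjusted count: 23043 − 3 + 6 = 23046 varves.
A: Mean rate = 4757.7 mm / 23046 years ≈ 0.206 mm/year.
For B, 6042.0 / 0.206 = 29330.10 years ≈ 29330 varves.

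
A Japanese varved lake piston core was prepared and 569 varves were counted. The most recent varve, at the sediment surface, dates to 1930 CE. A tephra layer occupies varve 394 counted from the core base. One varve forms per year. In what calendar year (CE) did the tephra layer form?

1755 CE

The tephra layer sits at varve 394 from the core base, so 569 − 394 = 175 varves formed after it.
The varve at the sediment surface is 1930 CE, so the tephra layer dates to 1930 − 175 = 1755 CE.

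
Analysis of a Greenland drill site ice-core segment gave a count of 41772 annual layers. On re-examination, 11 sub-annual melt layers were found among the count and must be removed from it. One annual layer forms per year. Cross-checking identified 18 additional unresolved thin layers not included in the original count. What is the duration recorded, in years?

Adjusted count: 41772 − 11 + 18 = 41779 annual layers.
At one annual layer per year, that is 41779 years.

41779 years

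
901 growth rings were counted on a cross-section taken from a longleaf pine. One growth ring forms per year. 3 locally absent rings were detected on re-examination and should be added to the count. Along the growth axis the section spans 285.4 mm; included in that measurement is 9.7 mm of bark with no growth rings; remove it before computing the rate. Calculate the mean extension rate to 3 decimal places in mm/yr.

0.305 mm/yr

Correcting the raw count gives 901 + 3 = 904 true growth rings.
Removing the 9.7 mm offcut leaves 285.4 − 9.7 = 275.7 mm.
Mean rate = 275.7 mm / 904 years ≈ 0.305 mm/yr.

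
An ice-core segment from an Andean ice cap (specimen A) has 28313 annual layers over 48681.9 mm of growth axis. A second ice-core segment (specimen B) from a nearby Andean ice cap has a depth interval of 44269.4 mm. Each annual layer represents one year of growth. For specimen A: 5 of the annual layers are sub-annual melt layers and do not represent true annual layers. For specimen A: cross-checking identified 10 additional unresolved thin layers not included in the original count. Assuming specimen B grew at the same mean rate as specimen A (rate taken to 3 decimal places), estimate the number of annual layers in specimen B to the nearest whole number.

Specimen A: true annual layer count = 28313 − 5 + 10 = 28318.
A: Mean rate = 48681.9 mm / 28318 years ≈ 1.719 mm/yr.
B spans 44269.4 / 1.719 = 25753.00 years ≈ 25753 annual layers.

25753 annual layers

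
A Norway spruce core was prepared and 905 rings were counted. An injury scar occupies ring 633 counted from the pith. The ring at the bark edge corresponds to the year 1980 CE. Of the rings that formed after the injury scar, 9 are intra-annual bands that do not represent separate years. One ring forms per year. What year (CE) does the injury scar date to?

905 − 633 = 272 rings lie beyond the injury scar toward the bark edge.
272 − 9 false = 263 true rings after the injury scar.
The ring at the bark edge is 1980 CE, so the injury scar dates to 1980 − 263 = 1717 CE.

1717 CE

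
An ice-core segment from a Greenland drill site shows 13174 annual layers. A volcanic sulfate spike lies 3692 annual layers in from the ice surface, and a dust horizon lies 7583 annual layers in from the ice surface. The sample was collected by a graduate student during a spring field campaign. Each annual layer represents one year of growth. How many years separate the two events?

3891 years

7583 − 3692 = 3891 annual layers lie between the two events.
At one annual layer per year, 3891 years elapsed between them.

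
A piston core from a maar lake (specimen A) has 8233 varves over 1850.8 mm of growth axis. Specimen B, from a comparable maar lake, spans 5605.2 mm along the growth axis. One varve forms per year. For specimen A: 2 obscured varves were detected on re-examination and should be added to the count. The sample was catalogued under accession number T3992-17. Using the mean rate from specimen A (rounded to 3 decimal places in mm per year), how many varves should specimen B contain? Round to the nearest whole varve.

24912 varves

Specimen A: correcting the raw count gives 8233 + 2 = 8235 true varves.
A: Mean rate = 1850.8 mm / 8235 years ≈ 0.225 mm/year.
B spans 5605.2 / 0.225 = 24912.00 years ≈ 24912 varves.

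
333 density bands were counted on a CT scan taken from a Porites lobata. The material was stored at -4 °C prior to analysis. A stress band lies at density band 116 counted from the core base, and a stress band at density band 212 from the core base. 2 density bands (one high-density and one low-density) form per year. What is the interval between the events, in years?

The two markers are separated by 212 − 116 = 96 density bands.
Dividing by 2 density bands per year: 96 / 2 = 48 years.

48 yr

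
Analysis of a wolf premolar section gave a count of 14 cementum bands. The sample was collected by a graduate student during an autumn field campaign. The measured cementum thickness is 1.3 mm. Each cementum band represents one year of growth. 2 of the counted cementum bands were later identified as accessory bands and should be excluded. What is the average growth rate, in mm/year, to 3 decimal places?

0.108 mm/year

Adjusted count: 14 − 2 = 12 cementum bands.
1.3 mm over 12 years gives 1.3 / 12 ≈ 0.108 mm/year.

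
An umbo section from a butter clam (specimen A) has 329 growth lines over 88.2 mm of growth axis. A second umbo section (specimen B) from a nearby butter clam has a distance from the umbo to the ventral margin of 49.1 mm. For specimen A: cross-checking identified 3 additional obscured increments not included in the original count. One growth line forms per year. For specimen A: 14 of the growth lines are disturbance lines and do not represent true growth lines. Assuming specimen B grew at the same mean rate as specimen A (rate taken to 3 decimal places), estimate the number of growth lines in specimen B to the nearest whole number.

177 growth lines

Specimen A: after corrections the count is 329 − 14 + 3 = 318 growth lines.
A: 88.2 mm over 318 years gives 88.2 / 318 ≈ 0.277 mm per year.
Specimen B: 49.1 mm / 0.277 mm per year = 177.26 years ≈ 177 growth lines.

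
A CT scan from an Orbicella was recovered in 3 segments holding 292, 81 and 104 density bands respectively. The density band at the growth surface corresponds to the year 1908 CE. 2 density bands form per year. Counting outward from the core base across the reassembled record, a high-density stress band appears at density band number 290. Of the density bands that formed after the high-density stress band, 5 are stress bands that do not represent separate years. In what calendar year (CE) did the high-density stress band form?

Total density bands = 292 + 81 + 104 = 477.
Between density band 290 and the growth surface there are 477 − 290 = 187 density bands.
Excluding 5 false density bands: 187 − 5 = 182.
182 density bands at 2 per year is 182 / 2 = 91 years.
1908 − 91 = 1817 CE.

1817 CE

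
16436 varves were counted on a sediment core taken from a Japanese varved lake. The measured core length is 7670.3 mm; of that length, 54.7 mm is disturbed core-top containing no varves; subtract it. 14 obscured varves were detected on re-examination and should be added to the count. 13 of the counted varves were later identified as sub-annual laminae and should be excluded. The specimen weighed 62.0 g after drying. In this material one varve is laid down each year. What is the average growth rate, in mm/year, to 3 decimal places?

After corrections the count is 16436 − 13 + 14 = 16437 varves.
The growth record spans 7670.3 − 54.7 = 7615.6 mm.
7615.6 mm over 16437 years gives 7615.6 / 16437 ≈ 0.463 mm/year.

0.463 mm/year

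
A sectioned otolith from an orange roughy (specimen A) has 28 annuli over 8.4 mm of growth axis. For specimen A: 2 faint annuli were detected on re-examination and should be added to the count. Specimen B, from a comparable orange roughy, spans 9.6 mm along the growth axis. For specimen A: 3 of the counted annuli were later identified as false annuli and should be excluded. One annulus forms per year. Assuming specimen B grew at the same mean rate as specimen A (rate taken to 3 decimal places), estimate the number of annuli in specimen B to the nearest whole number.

31 annuli

Specimen A: correcting the raw count gives 28 − 3 + 2 = 27 true annuli.
A: Extension rate ≈ 8.4 / 27 = 0.311 mm per year.
For B, 9.6 / 0.311 = 30.87 years ≈ 31 annuli.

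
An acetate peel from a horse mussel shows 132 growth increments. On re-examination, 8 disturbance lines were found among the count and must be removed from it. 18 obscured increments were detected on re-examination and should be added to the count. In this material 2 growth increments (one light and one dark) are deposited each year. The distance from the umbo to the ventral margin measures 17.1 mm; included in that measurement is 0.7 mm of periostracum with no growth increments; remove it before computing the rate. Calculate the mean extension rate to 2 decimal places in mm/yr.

0.23 mm/yr

Correcting the raw count gives 132 − 8 + 18 = 142 true growth increments.
142 growth increments at 2 per year is 142 / 2 = 71 years.
Net length = 17.1 − 0.7 = 16.4 mm.
Mean rate = 16.4 mm / 71 years ≈ 0.23 mm/yr.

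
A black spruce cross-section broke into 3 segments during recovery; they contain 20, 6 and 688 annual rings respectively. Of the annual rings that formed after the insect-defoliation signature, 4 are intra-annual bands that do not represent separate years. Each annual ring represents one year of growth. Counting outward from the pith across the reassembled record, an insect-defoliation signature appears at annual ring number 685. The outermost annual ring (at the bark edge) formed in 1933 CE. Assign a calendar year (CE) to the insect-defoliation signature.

Total annual rings = 20 + 6 + 688 = 714.
Between annual ring 685 and the bark edge there are 714 − 685 = 29 annual rings.
Excluding 4 false annual rings: 29 − 4 = 25.
1933 − 25 = 1908 CE.

1908 CE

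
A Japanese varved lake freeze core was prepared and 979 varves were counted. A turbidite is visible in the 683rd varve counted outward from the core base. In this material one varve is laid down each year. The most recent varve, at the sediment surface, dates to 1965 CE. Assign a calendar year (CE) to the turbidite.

979 − 683 = 296 varves lie beyond the turbidite toward the sediment surface.
The varve at the sediment surface is 1965 CE, so the turbidite dates to 1965 − 296 = 1669 CE.

1669 CE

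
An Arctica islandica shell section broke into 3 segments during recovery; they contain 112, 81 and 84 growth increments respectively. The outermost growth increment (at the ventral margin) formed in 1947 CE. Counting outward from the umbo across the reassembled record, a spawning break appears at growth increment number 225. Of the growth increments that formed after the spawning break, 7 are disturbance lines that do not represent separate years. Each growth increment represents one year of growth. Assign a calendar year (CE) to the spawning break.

Total growth increments = 112 + 81 + 84 = 277.
Between growth increment 225 and the ventral margin there are 277 − 225 = 52 growth increments.
52 − 7 false = 45 true growth increments after the spawning break.
1947 − 45 = 1902 CE.

1902 CE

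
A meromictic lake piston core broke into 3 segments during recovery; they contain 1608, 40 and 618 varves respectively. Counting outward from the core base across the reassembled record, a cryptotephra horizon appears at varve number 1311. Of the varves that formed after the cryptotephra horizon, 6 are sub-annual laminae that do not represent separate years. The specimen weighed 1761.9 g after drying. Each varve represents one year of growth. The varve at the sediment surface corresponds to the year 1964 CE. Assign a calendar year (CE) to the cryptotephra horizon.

1015 CE

Total varves = 1608 + 40 + 618 = 2266.
Between varve 1311 and the sediment surface there are 2266 − 1311 = 955 varves.
Removing the 6 false varves leaves 955 − 6 = 949 true varves beyond the cryptotephra horizon.
Counting back 949 years from 1964 CE places the cryptotephra horizon in 1964 − 949 = 1015 CE.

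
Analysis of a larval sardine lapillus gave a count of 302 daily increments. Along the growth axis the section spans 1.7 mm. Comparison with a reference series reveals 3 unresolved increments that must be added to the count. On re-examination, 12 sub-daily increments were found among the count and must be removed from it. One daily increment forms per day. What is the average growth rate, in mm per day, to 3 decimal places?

0.006 mm per day

Correcting the raw count gives 302 − 12 + 3 = 293 true daily increments.
Extension rate ≈ 1.7 / 293 = 0.006 mm per day.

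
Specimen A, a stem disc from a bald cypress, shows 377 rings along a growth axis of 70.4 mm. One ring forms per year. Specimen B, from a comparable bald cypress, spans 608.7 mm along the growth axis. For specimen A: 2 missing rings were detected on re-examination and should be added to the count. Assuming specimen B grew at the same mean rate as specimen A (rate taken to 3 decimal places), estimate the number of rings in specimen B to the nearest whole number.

Specimen A: after corrections the count is 377 + 2 = 379 rings.
A: 70.4 mm over 379 years gives 70.4 / 379 ≈ 0.186 mm/year.
Specimen B: 608.7 mm / 0.186 mm per year = 3272.58 years ≈ 3273 rings.

3273 rings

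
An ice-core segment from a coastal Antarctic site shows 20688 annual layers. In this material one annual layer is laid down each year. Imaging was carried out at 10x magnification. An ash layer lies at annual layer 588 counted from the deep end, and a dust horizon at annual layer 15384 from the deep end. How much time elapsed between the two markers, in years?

14796 yr

Separation: 15384 − 588 = 14796 annual layers.
At one annual layer per year, 14796 years elapsed between them.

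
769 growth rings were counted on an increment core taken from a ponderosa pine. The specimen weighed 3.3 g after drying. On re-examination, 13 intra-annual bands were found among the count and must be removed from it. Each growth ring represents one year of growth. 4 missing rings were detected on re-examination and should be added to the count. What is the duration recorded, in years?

760 yr

Correcting the raw count gives 769 − 13 + 4 = 760 true growth rings.
At one growth ring per year, that is 760 years.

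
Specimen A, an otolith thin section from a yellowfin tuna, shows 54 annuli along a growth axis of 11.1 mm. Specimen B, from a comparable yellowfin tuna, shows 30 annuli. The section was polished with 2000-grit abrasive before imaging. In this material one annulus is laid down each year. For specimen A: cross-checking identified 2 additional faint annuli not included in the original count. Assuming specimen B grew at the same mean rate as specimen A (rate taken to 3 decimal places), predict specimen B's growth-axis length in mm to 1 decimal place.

Specimen A: adjusted count: 54 + 2 = 56 annuli.
A: Extension rate ≈ 11.1 / 56 = 0.198 mm/year.
For B, 0.198 mm/year × 30 years = 5.9 mm.

5.9 mm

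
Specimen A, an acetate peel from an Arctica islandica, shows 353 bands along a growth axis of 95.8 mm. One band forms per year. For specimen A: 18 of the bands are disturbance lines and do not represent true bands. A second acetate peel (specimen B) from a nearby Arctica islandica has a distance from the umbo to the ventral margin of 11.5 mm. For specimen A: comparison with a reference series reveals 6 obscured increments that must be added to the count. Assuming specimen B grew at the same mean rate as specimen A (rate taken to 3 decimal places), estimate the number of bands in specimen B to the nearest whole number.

Specimen A: true band count = 353 − 18 + 6 = 341.
A: Mean rate = 95.8 mm / 341 years ≈ 0.281 mm per year.
Specimen B: 11.5 mm / 0.281 mm per year = 40.93 years ≈ 41 bands.

41 bands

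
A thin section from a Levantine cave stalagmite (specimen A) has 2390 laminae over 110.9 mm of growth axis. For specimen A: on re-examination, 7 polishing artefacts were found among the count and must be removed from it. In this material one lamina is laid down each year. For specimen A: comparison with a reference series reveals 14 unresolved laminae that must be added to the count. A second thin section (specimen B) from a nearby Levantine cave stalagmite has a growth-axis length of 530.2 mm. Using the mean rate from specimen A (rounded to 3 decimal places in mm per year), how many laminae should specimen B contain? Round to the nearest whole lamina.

11526 laminae

Specimen A: after corrections the count is 2390 − 7 + 14 = 2397 laminae.
A: 110.9 mm over 2397 years gives 110.9 / 2397 ≈ 0.046 mm/yr.
For B, 530.2 / 0.046 = 11526.09 years ≈ 11526 laminae.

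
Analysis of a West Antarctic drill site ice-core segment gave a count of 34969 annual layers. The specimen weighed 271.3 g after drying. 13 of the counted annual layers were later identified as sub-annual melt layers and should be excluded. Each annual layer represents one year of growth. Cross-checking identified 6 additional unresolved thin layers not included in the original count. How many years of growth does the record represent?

34962 years

Adjusted count: 34969 − 13 + 6 = 34962 annual layers.
At one annual layer per year, that is 34962 years.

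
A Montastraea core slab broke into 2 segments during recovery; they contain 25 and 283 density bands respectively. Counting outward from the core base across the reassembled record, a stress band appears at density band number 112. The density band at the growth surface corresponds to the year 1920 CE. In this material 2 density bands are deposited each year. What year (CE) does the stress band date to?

Total density bands = 25 + 283 = 308.
Between density band 112 and the growth surface there are 308 − 112 = 196 density bands.
Dividing by 2 density bands per year: 196 / 2 = 98 years.
Counting back 98 years from 1920 CE places the stress band in 1920 − 98 = 1822 CE.

1822 CE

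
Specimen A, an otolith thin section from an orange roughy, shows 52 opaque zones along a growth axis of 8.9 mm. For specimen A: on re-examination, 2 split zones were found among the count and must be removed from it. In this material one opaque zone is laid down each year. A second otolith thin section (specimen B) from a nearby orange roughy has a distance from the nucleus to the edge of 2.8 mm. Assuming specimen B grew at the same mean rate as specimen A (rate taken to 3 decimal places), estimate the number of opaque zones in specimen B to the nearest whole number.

Specimen A: after corrections the count is 52 − 2 = 50 opaque zones.
A: Extension rate ≈ 8.9 / 50 = 0.178 mm/yr.
B spans 2.8 / 0.178 = 15.73 years ≈ 16 opaque zones.

16 opaque zones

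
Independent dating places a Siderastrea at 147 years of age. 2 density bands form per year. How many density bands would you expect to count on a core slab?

With 2 density bands per year, 147 years would produce 147 × 2 = 294 density bands.
So 294 density bands should be present.

294 density bands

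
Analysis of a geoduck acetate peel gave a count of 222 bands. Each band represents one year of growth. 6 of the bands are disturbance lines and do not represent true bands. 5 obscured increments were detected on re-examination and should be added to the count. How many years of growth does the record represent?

221 yr

Adjusted count: 222 − 6 + 5 = 221 bands.
At one band per year, that is 221 years.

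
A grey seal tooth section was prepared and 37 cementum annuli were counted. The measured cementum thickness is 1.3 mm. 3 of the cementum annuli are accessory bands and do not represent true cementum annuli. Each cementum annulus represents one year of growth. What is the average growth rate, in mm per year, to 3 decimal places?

0.038 mm per year

Adjusted count: 37 − 3 = 34 cementum annuli.
Extension rate ≈ 1.3 / 34 = 0.038 mm per year.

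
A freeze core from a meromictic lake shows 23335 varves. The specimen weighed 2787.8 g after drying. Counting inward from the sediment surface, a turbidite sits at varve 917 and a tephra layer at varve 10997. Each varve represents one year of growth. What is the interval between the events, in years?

10080 years

Separation: 10997 − 917 = 10080 varves.
At one varve per year, 10080 years elapsed between them.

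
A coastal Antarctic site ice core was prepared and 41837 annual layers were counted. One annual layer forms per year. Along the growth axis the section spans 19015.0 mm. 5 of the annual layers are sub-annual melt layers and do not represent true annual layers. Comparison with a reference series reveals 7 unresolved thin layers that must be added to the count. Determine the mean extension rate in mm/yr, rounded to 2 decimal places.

Correcting the raw count gives 41837 − 5 + 7 = 41839 true annual layers.
Extension rate ≈ 19015.0 / 41839 = 0.45 mm/yr.

0.45 mm/yr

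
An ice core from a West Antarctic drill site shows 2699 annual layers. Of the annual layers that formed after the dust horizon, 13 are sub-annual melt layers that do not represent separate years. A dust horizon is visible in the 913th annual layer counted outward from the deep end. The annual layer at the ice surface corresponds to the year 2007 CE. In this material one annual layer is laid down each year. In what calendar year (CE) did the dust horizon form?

Between annual layer 913 and the ice surface there are 2699 − 913 = 1786 annual layers.
Excluding 13 false annual layers: 1786 − 13 = 1773.
Counting back 1773 years from 2007 CE places the dust horizon in 2007 − 1773 = 234 CE.

234 CE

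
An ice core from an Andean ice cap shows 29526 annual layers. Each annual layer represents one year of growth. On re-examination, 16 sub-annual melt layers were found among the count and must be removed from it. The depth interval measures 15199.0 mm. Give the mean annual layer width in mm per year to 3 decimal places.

0.515 mm per year

True annual layer count = 29526 − 16 = 29510.
Mean rate = 15199.0 mm / 29510 years ≈ 0.515 mm per year.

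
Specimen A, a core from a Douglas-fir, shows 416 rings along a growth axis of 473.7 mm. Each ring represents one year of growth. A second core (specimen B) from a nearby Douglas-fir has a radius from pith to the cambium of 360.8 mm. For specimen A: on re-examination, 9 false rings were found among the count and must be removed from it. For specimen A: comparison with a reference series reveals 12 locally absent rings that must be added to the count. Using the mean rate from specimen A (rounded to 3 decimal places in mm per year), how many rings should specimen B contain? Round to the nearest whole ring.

319 rings

Specimen A: true ring count = 416 − 9 + 12 = 419.
A: Mean rate = 473.7 mm / 419 years ≈ 1.131 mm per year.
Specimen B: 360.8 mm / 1.131 mm per year = 319.01 years ≈ 319 rings.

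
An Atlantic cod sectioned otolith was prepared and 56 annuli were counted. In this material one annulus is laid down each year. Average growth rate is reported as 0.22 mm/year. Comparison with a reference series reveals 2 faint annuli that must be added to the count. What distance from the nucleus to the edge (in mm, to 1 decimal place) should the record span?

12.8 mm

True annulus count = 56 + 2 = 58.
Length ≈ 0.22 × 58 = 12.8 mm.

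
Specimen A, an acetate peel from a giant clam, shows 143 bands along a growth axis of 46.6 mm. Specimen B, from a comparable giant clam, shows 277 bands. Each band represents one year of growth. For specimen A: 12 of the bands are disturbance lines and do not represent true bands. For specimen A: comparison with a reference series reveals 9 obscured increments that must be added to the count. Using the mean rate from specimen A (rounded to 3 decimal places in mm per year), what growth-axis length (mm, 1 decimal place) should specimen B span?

92.2 mm

Specimen A: adjusted count: 143 − 12 + 9 = 140 bands.
A: 46.6 mm over 140 years gives 46.6 / 140 ≈ 0.333 mm/yr.
For B, 0.333 mm/year × 277 years = 92.2 mm.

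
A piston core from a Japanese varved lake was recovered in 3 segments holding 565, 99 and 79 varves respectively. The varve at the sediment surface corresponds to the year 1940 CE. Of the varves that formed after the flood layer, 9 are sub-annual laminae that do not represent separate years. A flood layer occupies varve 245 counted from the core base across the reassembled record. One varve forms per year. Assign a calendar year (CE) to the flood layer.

Total varves = 565 + 99 + 79 = 743.
743 − 245 = 498 varves lie beyond the flood layer toward the sediment surface.
498 − 9 false = 489 true varves after the flood layer.
The varve at the sediment surface is 1940 CE, so the flood layer dates to 1940 − 489 = 1451 CE.

1451 CE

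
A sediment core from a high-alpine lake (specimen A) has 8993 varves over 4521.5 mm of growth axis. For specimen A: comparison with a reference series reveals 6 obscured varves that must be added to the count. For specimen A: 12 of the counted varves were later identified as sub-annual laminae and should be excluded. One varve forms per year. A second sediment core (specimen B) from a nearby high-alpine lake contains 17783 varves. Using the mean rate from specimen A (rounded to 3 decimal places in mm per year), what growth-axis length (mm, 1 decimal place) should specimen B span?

8944.8 mm

Specimen A: adjusted count: 8993 − 12 + 6 = 8987 varves.
A: Extension rate ≈ 4521.5 / 8987 = 0.503 mm/yr.
Length of B = 0.503 × 17783 = 8944.8 mm.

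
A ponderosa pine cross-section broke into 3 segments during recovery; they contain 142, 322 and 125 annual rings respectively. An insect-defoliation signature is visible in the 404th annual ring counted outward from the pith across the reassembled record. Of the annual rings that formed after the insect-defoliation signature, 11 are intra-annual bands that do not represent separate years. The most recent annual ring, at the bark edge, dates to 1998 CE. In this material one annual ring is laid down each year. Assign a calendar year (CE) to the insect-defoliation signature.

Total annual rings = 142 + 322 + 125 = 589.
589 − 404 = 185 annual rings lie beyond the insect-defoliation signature toward the bark edge.
Removing the 11 false annual rings leaves 185 − 11 = 174 true annual rings beyond the insect-defoliation signature.
1998 − 174 = 1824 CE.

1824 CE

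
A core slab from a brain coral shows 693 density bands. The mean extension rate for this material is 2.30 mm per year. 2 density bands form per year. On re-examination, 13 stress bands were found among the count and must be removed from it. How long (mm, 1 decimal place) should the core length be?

True density band count = 693 − 13 = 680.
Dividing by 2 density bands per year: 680 / 2 = 340 years.
Length ≈ 2.30 × 340 = 782.0 mm.

782.0 mm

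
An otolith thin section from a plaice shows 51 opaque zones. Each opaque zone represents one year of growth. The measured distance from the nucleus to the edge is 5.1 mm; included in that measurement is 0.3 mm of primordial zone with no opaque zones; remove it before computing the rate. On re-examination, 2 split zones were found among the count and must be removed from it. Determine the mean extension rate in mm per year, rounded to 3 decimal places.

After corrections the count is 51 − 2 = 49 opaque zones.
Net length = 5.1 − 0.3 = 4.8 mm.
Extension rate ≈ 4.8 / 49 = 0.098 mm per year.

0.098 mm per year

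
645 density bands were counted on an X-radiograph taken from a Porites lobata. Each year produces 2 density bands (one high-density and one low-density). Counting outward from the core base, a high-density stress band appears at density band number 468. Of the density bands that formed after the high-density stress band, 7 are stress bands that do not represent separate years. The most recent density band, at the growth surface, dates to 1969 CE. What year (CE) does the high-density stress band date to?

645 − 468 = 177 density bands lie beyond the high-density stress band toward the growth surface.
Removing the 7 false density bands leaves 177 − 7 = 170 true density bands beyond the high-density stress band.
170 density bands at 2 per year is 170 / 2 = 85 years.
Counting back 85 years from 1969 CE places the high-density stress band in 1969 − 85 = 1884 CE.

1884 CE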